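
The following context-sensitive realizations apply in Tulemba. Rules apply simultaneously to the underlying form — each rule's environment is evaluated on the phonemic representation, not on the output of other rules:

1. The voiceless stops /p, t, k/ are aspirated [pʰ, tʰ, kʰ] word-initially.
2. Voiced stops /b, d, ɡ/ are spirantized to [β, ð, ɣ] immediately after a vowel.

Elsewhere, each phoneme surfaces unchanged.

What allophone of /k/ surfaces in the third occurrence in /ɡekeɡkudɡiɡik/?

[k]

/k/ (word-final) is in the target of rule 1 but the environment (word-initially) is not met → [k].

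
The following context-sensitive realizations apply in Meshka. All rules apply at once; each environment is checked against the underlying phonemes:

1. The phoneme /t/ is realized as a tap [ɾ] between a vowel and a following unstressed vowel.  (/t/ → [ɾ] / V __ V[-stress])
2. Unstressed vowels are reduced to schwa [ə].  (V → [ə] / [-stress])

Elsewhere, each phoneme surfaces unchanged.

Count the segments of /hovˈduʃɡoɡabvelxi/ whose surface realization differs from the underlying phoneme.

Segments that undergo a rule: /o/ → [ə] (rule 2); /o/ → [ə] (rule 2); /a/ → [ə] (rule 2); /e/ → [ə] (rule 2); /i/ → [ə] (rule 2).
All other segments surface unchanged.

5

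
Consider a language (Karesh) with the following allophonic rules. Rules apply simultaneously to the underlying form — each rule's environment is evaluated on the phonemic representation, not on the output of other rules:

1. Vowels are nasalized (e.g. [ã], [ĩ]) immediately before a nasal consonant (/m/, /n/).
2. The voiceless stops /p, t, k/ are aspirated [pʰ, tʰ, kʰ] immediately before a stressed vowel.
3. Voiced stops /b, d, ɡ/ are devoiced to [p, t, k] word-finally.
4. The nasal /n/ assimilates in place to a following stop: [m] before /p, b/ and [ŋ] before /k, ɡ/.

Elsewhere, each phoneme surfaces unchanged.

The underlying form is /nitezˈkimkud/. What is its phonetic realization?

[nitezˈkʰĩmkut]

/n/ (word-initial) fails the environment for rule 4, so it stays [n].
/i/ — between /n/ and /t/; rule 1 does not apply here → [i].
/t/ — between /i/ and /e/; rule 2 does not apply here → [t].
/e/ (between /t/ and /z/) fails the environment for rule 1, so it stays [e].
/z/ stays [z].
/k/ (between /z/ and /i/): immediately before a stressed vowel, so rule 2 applies → [kʰ].
/i/ meets the environment for rule 1 (before a nasal consonant) → [ĩ].
/m/ (between /i/ and /k/) is unaffected → [m].
/k/ (between /m/ and /u/): rule 2 targets it, but not immediately before a stressed vowel → unchanged [k].
/u/ (between /k/ and /d/) fails the environment for rule 1, so it stays [u].
/d/ (word-final) occurs word-finally → [t] by rule 3.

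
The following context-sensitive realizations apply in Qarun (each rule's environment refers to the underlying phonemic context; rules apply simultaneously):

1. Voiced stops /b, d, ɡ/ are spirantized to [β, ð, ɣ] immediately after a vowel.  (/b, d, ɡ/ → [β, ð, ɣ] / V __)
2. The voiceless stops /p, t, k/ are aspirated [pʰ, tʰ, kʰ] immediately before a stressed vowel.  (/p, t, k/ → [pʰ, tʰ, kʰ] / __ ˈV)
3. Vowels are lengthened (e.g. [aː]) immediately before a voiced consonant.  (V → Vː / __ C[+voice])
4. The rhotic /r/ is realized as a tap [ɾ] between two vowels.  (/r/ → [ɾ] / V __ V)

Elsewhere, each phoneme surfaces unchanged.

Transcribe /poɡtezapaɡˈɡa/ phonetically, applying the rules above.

[poːɣteːzapaːɣˈɡa]

/p/ (word-initial): rule 2 targets it, but not immediately before a stressed vowel → unchanged [p].
/o/ meets the environment for rule 3 (before a voiced consonant) → [oː].
Rule 1 applies to /ɡ/ (between /o/ and /t/: immediately after a vowel) → [ɣ].
/t/ — between /ɡ/ and /e/; rule 2 does not apply here → [t].
/e/ — between /t/ and /z/, before a voiced consonant — surfaces as [eː] (rule 3).
/z/ (between /e/ and /a/) is unaffected → [z].
/a/ (between /z/ and /p/) fails the environment for rule 3, so it stays [a].
/p/ (between /a/ and /a/) fails the environment for rule 2, so it stays [p].
Rule 3 applies to /a/ (between /p/ and /ɡ/: before a voiced consonant) → [aː].
/ɡ/ meets the environment for rule 1 (immediately after a vowel) → [ɣ].
/ɡ/ (between /ɡ/ and /a/) is in the target of rule 1 but the environment (immediately after a vowel) is not met → [ɡ].
/a/ — word-final; rule 3 does not apply here → [a].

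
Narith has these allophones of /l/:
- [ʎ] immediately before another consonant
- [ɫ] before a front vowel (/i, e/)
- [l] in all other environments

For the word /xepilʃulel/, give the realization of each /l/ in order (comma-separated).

Occurrence 1 (position 5): immediately before another consonant → [ʎ].
Occurrence 2 (position 8): before a front vowel (/i, e/) → [ɫ].
Occurrence 3 (position 10): no conditioning environment matches → elsewhere allophone [l].

[ʎ], [ɫ], [l]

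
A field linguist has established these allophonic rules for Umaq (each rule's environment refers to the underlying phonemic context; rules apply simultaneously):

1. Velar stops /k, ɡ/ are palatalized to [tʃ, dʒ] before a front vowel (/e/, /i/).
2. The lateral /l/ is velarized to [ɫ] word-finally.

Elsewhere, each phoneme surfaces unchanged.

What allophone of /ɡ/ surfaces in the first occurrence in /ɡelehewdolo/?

[dʒ]

/ɡ/ (word-initial): before a front vowel, so rule 1 applies → [dʒ].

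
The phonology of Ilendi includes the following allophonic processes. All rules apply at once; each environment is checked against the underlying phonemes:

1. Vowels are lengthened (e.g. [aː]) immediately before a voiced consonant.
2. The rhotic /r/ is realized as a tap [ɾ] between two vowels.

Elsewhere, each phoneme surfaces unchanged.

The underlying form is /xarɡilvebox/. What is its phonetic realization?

Rule 1 applies to /a/ (between /x/ and /r/: before a voiced consonant) → [aː].
/r/ — between /a/ and /ɡ/; rule 2 does not apply here → [r].
/i/ meets the environment for rule 1 (before a voiced consonant) → [iː].
/e/ — between /v/ and /b/, before a voiced consonant — surfaces as [eː] (rule 1).
/o/ (between /b/ and /x/) is in the target of rule 1 but the environment (before a voiced consonant) is not met → [o].

[xaːrɡiːlveːbox]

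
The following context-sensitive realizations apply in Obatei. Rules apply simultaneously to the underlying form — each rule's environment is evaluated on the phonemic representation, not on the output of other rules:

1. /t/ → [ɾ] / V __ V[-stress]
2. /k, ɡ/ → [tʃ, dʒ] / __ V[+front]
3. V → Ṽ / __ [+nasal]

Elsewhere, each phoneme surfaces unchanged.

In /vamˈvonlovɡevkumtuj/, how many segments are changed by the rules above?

4

Segments that undergo a rule: /a/ → [ã] (rule 3); /o/ → [õ] (rule 3); /ɡ/ → [dʒ] (rule 2); /u/ → [ũ] (rule 3).
All other segments surface unchanged.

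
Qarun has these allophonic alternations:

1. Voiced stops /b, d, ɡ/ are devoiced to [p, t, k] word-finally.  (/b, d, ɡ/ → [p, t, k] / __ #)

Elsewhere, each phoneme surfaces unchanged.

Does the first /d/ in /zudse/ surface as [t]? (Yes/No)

/d/ — between /u/ and /s/; rule 1 does not apply here → [d].
The actual realization is [d], not [t].

No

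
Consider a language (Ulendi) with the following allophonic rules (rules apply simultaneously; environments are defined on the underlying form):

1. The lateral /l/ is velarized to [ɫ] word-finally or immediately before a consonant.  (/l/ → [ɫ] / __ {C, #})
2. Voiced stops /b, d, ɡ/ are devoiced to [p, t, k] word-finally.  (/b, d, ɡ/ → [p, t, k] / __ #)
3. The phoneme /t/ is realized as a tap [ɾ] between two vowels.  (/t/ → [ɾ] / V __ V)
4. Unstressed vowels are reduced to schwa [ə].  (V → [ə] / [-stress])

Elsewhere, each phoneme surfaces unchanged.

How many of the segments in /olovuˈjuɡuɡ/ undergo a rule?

5

Segments that undergo a rule: /o/ → [ə] (rule 4); /o/ → [ə] (rule 4); /u/ → [ə] (rule 4); /u/ → [ə] (rule 4); /ɡ/ → [k] (rule 2).
All other segments surface unchanged.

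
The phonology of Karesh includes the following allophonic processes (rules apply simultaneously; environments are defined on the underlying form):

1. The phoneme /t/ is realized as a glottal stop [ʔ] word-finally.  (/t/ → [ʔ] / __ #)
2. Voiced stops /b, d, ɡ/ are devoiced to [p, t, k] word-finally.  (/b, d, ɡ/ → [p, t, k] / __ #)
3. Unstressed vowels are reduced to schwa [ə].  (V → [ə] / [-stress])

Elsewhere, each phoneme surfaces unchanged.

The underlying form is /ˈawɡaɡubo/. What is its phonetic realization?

/a/ — word-initial; rule 3 does not apply here → [a].
/w/ stays [w].
/ɡ/ — between /w/ and /a/; rule 2 does not apply here → [ɡ].
/a/ — between /ɡ/ and /ɡ/, in an unstressed syllable — surfaces as [ə] (rule 3).
/ɡ/ (between /a/ and /u/) fails the environment for rule 2, so it stays [ɡ].
/u/ meets the environment for rule 3 (in an unstressed syllable) → [ə].
/b/ — between /u/ and /o/; rule 2 does not apply here → [b].
/o/ (word-final) occurs in an unstressed syllable → [ə] by rule 3.

[ˈawɡəɡəbə]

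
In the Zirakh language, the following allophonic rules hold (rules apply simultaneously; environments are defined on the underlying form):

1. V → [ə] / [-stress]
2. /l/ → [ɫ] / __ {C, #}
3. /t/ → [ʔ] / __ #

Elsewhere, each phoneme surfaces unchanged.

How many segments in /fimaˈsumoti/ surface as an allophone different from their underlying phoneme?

4

Segments that undergo a rule: /i/ → [ə] (rule 1); /a/ → [ə] (rule 1); /o/ → [ə] (rule 1); /i/ → [ə] (rule 1).
All other segments surface unchanged.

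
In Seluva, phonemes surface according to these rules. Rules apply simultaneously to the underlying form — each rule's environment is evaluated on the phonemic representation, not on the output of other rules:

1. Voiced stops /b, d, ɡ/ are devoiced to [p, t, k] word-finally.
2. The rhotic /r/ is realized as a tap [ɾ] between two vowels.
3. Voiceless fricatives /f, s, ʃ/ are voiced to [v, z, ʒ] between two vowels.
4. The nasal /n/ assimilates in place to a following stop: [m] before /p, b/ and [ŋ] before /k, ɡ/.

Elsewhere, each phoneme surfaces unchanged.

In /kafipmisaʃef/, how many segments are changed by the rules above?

3

Segments that undergo a rule: /f/ → [v] (rule 3); /s/ → [z] (rule 3); /ʃ/ → [ʒ] (rule 3).
All other segments surface unchanged.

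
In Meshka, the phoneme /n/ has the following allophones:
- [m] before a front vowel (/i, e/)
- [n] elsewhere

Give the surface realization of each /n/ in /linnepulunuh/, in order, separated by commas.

Occurrence 1 (position 3): no conditioning environment matches → elsewhere allophone [n].
Occurrence 2 (position 4): before a front vowel (/i, e/) → [m].
Occurrence 3 (position 10): no conditioning environment matches → elsewhere allophone [n].

[n], [m], [n]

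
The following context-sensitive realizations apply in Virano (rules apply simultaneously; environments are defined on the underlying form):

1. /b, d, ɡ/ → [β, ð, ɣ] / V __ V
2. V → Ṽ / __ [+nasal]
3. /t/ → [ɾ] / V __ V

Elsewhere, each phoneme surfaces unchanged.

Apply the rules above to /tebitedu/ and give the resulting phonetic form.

[teβiɾeðu]

/t/ (word-initial): rule 3 targets it, but not between two vowels → unchanged [t].
/e/ (between /t/ and /b/) is in the target of rule 2 but the environment (before a nasal consonant) is not met → [e].
/b/ (between /e/ and /i/) occurs between two vowels → [β] by rule 1.
/i/ (between /b/ and /t/): rule 2 targets it, but not before a nasal consonant → unchanged [i].
/t/ (between /i/ and /e/) occurs between two vowels → [ɾ] by rule 3.
/e/ — between /t/ and /d/; rule 2 does not apply here → [e].
/d/ — between /e/ and /u/, between two vowels — surfaces as [ð] (rule 1).
/u/ — word-final; rule 2 does not apply here → [u].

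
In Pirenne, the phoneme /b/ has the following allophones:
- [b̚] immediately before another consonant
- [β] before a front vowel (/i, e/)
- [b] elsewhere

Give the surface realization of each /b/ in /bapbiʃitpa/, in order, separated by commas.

Occurrence 1 (position 1): no conditioning environment matches → elsewhere allophone [b].
Occurrence 2 (position 4): before a front vowel (/i, e/) → [β].

[b], [β]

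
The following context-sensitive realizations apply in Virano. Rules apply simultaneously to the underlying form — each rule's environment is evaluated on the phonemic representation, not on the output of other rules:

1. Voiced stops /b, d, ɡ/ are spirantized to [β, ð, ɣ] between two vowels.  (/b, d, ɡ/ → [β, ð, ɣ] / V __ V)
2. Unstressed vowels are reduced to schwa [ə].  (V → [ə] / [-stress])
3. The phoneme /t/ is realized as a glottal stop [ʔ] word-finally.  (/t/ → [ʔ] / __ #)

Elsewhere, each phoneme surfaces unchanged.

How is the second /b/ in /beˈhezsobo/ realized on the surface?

/b/ (between /o/ and /o/): between two vowels, so rule 1 applies → [β].

[β]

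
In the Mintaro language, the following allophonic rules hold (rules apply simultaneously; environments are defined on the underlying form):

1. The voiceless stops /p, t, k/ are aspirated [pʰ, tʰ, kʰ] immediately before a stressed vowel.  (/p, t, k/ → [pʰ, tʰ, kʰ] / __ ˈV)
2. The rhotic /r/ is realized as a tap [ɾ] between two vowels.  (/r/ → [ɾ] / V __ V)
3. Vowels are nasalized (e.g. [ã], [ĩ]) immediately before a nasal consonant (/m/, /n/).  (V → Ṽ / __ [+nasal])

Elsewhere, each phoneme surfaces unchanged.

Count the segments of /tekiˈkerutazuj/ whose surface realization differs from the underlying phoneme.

Segments that undergo a rule: /k/ → [kʰ] (rule 1); /r/ → [ɾ] (rule 2).
All other segments surface unchanged.

2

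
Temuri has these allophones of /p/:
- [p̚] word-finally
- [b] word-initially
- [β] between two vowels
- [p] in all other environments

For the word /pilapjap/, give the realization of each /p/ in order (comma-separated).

[b], [p], [p̚]

Occurrence 1 (position 1): word-initially → [b].
Occurrence 2 (position 5): no conditioning environment matches → elsewhere allophone [p].
Occurrence 3 (position 8): word-finally → [p̚].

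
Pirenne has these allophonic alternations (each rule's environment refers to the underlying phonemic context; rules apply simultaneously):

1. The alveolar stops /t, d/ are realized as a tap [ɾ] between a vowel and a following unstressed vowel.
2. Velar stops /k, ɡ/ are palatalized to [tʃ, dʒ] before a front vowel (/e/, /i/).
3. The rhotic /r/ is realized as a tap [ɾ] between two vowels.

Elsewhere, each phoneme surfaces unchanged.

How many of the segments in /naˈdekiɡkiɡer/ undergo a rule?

3

Segments that undergo a rule: /k/ → [tʃ] (rule 2); /k/ → [tʃ] (rule 2); /ɡ/ → [dʒ] (rule 2).
All other segments surface unchanged.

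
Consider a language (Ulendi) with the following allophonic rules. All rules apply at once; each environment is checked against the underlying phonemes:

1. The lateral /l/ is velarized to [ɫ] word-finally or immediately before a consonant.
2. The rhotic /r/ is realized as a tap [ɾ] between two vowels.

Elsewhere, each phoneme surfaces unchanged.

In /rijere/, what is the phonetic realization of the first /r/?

/r/ — word-initial; rule 2 does not apply here → [r].

[r]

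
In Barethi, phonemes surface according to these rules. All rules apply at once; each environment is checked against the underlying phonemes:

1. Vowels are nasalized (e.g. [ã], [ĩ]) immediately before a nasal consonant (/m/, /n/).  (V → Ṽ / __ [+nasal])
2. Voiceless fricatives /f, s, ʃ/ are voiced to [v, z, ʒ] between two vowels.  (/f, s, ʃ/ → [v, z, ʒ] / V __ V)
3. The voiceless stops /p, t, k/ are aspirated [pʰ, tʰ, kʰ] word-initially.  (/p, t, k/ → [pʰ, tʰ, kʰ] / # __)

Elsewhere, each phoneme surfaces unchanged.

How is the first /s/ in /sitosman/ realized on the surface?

[s]

/s/ — word-initial; rule 2 does not apply here → [s].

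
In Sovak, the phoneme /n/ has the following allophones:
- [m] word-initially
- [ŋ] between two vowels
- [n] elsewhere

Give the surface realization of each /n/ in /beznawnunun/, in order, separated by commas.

[n], [n], [ŋ], [n]

Occurrence 1 (position 4): no conditioning environment matches → elsewhere allophone [n].
Occurrence 2 (position 7): no conditioning environment matches → elsewhere allophone [n].
Occurrence 3 (position 9): between two vowels → [ŋ].
Occurrence 4 (position 11): no conditioning environment matches → elsewhere allophone [n].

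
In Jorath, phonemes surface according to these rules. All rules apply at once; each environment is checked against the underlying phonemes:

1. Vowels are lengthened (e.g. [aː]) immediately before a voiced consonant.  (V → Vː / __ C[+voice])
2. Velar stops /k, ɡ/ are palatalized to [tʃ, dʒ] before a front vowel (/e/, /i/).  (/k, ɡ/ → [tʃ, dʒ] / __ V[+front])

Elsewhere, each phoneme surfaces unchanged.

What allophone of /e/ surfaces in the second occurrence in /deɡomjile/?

[e]

/e/ (word-final): rule 1 targets it, but not before a voiced consonant → unchanged [e].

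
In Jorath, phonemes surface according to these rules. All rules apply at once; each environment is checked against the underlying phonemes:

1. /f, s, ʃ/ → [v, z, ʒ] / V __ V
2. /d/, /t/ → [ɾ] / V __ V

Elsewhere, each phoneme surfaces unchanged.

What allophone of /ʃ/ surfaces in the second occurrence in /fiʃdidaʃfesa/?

/ʃ/ — between /a/ and /f/; rule 1 does not apply here → [ʃ].

[ʃ]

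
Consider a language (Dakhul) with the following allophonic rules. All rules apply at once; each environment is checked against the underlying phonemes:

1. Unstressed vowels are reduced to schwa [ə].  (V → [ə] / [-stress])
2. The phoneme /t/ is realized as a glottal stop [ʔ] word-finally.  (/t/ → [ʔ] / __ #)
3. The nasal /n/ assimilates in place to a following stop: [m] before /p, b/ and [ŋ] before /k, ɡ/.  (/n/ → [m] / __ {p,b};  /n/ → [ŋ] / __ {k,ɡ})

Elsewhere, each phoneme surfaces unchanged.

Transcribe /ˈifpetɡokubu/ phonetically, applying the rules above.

/i/ (word-initial) fails the environment for rule 1, so it stays [i].
Rule 1 applies to /e/ (between /p/ and /t/: in an unstressed syllable) → [ə].
/t/ (between /e/ and /ɡ/) fails the environment for rule 2, so it stays [t].
/o/ meets the environment for rule 1 (in an unstressed syllable) → [ə].
/u/ (between /k/ and /b/) occurs in an unstressed syllable → [ə] by rule 1.
/u/ (word-final): in an unstressed syllable, so rule 1 applies → [ə].

[ˈifpətɡəkəbə]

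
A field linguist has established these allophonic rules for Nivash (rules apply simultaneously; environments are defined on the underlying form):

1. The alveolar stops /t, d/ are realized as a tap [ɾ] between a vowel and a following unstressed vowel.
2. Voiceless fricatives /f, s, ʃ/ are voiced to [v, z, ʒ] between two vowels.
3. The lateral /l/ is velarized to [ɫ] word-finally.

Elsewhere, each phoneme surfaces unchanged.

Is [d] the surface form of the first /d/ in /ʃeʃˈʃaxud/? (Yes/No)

/d/ (word-final) is in the target of rule 1 but the environment (between a vowel and a following unstressed vowel) is not met → [d].
The actual realization is [d], which matches [d].

Yes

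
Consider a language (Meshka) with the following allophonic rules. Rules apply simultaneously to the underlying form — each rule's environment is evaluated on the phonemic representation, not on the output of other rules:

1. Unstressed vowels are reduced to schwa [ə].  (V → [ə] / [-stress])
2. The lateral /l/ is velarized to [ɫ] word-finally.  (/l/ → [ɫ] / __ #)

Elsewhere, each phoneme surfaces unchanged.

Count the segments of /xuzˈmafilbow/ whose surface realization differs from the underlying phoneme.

3

Segments that undergo a rule: /u/ → [ə] (rule 1); /i/ → [ə] (rule 1); /o/ → [ə] (rule 1).
All other segments surface unchanged.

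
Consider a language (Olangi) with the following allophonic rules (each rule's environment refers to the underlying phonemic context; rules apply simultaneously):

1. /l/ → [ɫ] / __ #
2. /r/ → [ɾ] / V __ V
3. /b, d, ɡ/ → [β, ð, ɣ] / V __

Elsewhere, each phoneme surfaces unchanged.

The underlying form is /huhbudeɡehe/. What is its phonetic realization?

/b/ (between /h/ and /u/) is in the target of rule 3 but the environment (immediately after a vowel) is not met → [b].
/d/ (between /u/ and /e/): immediately after a vowel, so rule 3 applies → [ð].
Rule 3 applies to /ɡ/ (between /e/ and /e/: immediately after a vowel) → [ɣ].

[huhbuðeɣehe]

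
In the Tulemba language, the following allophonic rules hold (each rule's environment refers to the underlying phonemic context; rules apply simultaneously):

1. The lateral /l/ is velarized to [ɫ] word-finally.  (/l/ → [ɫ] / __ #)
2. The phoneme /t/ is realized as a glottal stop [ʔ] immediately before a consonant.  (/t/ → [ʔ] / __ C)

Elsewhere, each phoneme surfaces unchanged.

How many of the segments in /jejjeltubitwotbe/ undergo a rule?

2

Segments that undergo a rule: /t/ → [ʔ] (rule 2); /t/ → [ʔ] (rule 2).
All other segments surface unchanged.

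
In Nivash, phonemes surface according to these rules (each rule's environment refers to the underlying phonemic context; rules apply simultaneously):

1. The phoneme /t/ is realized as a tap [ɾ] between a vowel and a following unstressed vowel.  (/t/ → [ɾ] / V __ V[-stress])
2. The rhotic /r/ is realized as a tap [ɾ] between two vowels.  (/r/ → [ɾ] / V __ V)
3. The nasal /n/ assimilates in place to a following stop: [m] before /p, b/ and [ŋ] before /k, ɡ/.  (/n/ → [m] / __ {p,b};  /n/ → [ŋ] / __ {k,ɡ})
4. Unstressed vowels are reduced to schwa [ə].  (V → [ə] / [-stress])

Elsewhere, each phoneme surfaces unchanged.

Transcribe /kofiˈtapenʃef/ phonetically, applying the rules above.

/k/ stays [k].
/o/ meets the environment for rule 4 (in an unstressed syllable) → [ə].
/f/ (between /o/ and /i/): no rule targets it → [f].
/i/ (between /f/ and /t/) occurs in an unstressed syllable → [ə] by rule 4.
/t/ (between /i/ and /a/) fails the environment for rule 1, so it stays [t].
/a/ (between /t/ and /p/) is in the target of rule 4 but the environment (in an unstressed syllable) is not met → [a].
/p/ — not in any rule's target class → [p].
Rule 4 applies to /e/ (between /p/ and /n/: in an unstressed syllable) → [ə].
/n/ — between /e/ and /ʃ/; rule 3 does not apply here → [n].
/ʃ/ (between /n/ and /e/) is unaffected → [ʃ].
/e/ — between /ʃ/ and /f/, in an unstressed syllable — surfaces as [ə] (rule 4).
/f/ (word-final) is unaffected → [f].

[kəfəˈtapənʃəf]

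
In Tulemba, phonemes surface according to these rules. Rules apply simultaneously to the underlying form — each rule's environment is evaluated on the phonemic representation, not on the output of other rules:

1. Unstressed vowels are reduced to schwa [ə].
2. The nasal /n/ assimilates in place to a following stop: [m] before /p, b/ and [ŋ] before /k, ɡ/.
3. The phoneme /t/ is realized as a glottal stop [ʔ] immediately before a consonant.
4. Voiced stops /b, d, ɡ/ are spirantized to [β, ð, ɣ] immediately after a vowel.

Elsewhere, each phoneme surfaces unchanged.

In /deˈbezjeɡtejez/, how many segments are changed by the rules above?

6

Segments that undergo a rule: /e/ → [ə] (rule 1); /b/ → [β] (rule 4); /e/ → [ə] (rule 1); /ɡ/ → [ɣ] (rule 4); /e/ → [ə] (rule 1); /e/ → [ə] (rule 1).
All other segments surface unchanged.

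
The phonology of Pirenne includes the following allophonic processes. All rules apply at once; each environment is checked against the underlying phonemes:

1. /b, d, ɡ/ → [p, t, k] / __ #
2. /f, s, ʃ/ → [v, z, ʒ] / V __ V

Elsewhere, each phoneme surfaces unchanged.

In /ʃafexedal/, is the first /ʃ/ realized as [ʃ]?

/ʃ/ (word-initial): rule 2 targets it, but not between two vowels → unchanged [ʃ].
The actual realization is [ʃ], which matches [ʃ].

Yes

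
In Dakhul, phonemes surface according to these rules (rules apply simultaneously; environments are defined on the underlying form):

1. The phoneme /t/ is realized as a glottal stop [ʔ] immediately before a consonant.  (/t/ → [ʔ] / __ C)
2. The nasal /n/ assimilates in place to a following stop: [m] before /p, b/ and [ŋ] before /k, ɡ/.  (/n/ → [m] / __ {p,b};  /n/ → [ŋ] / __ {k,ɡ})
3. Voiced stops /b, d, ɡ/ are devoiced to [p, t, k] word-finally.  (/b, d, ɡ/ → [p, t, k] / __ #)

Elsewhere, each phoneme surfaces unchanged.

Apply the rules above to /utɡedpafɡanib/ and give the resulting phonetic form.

[uʔɡedpafɡanip]

/u/ stays [u].
/t/ meets the environment for rule 1 (immediately before a consonant) → [ʔ].
/ɡ/ (between /t/ and /e/) is in the target of rule 3 but the environment (word-finally) is not met → [ɡ].
/e/ (between /ɡ/ and /d/) is unaffected → [e].
/d/ — between /e/ and /p/; rule 3 does not apply here → [d].
/p/ stays [p].
/a/ (between /p/ and /f/) is unaffected → [a].
/f/ — not in any rule's target class → [f].
/ɡ/ (between /f/ and /a/) is in the target of rule 3 but the environment (word-finally) is not met → [ɡ].
/a/ (between /ɡ/ and /n/) is unaffected → [a].
/n/ (between /a/ and /i/): rule 2 targets it, but not before a labial or velar stop → unchanged [n].
/i/ (between /n/ and /b/) is unaffected → [i].
Rule 3 applies to /b/ (word-final: word-finally) → [p].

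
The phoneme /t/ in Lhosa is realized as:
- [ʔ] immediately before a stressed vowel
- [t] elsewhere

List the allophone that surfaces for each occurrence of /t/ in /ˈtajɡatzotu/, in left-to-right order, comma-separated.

Occurrence 1 (position 1): immediately before a stressed vowel → [ʔ].
Occurrence 2 (position 6): no conditioning environment matches → elsewhere allophone [t].
Occurrence 3 (position 9): no conditioning environment matches → elsewhere allophone [t].

[ʔ], [t], [t]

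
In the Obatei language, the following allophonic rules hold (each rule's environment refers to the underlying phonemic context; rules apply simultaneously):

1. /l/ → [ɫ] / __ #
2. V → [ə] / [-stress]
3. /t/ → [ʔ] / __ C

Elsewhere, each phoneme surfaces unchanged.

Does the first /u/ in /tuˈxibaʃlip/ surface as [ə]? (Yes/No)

/u/ (between /t/ and /x/) occurs in an unstressed syllable → [ə] by rule 2.
The actual realization is [ə], which matches [ə].

Yes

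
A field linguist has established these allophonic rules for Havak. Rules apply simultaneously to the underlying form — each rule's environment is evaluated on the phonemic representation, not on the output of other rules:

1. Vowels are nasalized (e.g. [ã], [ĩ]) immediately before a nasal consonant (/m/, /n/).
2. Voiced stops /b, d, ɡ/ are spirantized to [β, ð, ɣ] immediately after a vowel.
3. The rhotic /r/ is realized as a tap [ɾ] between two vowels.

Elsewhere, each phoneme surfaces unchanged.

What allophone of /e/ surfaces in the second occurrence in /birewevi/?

/e/ — between /w/ and /v/; rule 1 does not apply here → [e].

[e]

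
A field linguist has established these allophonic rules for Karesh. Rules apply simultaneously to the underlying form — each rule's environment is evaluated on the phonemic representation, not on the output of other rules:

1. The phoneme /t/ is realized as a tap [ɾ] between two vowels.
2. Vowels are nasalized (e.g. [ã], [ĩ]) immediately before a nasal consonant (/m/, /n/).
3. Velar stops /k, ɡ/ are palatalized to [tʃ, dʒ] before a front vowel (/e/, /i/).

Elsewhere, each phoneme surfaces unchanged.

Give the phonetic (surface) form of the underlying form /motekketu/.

[moɾektʃeɾu]

/m/ stays [m].
/o/ (between /m/ and /t/) is in the target of rule 2 but the environment (before a nasal consonant) is not met → [o].
/t/ (between /o/ and /e/): between two vowels, so rule 1 applies → [ɾ].
/e/ — between /t/ and /k/; rule 2 does not apply here → [e].
/k/ (between /e/ and /k/) fails the environment for rule 3, so it stays [k].
/k/ meets the environment for rule 3 (before a front vowel) → [tʃ].
/e/ (between /k/ and /t/) is in the target of rule 2 but the environment (before a nasal consonant) is not met → [e].
Rule 1 applies to /t/ (between /e/ and /u/: between two vowels) → [ɾ].
/u/ (word-final) fails the environment for rule 2, so it stays [u].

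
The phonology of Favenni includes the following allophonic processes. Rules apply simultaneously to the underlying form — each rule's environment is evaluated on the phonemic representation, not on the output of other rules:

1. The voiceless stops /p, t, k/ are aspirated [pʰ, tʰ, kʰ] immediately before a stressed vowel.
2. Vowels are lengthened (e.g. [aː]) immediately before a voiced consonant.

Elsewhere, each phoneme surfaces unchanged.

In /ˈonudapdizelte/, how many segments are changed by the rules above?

Segments that undergo a rule: /o/ → [oː] (rule 2); /u/ → [uː] (rule 2); /i/ → [iː] (rule 2); /e/ → [eː] (rule 2).
All other segments surface unchanged.

4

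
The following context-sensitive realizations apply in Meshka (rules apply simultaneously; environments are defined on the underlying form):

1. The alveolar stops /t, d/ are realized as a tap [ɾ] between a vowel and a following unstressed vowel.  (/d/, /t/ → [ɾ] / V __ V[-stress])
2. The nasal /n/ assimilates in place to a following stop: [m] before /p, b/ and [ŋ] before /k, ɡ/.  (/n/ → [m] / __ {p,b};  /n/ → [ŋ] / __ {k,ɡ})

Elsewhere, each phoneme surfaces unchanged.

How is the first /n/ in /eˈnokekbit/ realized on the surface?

[n]

/n/ (between /e/ and /o/) fails the environment for rule 2, so it stays [n].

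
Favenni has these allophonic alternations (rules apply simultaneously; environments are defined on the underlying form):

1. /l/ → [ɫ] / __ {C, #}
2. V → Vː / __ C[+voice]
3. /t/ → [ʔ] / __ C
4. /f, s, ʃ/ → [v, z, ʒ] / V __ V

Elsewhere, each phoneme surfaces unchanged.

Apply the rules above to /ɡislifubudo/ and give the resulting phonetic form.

[ɡislivuːbuːdo]

/i/ (between /ɡ/ and /s/) fails the environment for rule 2, so it stays [i].
/s/ (between /i/ and /l/) is in the target of rule 4 but the environment (between two vowels) is not met → [s].
/l/ — between /s/ and /i/; rule 1 does not apply here → [l].
/i/ (between /l/ and /f/) fails the environment for rule 2, so it stays [i].
/f/ (between /i/ and /u/): between two vowels, so rule 4 applies → [v].
/u/ — between /f/ and /b/, before a voiced consonant — surfaces as [uː] (rule 2).
/u/ meets the environment for rule 2 (before a voiced consonant) → [uː].
/o/ — word-final; rule 2 does not apply here → [o].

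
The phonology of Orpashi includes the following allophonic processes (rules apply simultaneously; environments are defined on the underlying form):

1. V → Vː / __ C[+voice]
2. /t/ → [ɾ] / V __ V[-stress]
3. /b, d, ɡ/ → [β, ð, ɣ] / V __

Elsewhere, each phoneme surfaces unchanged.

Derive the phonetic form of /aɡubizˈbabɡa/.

/a/ (word-initial) occurs before a voiced consonant → [aː] by rule 1.
/ɡ/ — between /a/ and /u/, immediately after a vowel — surfaces as [ɣ] (rule 3).
/u/ — between /ɡ/ and /b/, before a voiced consonant — surfaces as [uː] (rule 1).
/b/ (between /u/ and /i/): immediately after a vowel, so rule 3 applies → [β].
/i/ (between /b/ and /z/) occurs before a voiced consonant → [iː] by rule 1.
/z/ — not in any rule's target class → [z].
/b/ (between /z/ and /a/) fails the environment for rule 3, so it stays [b].
/a/ (between /b/ and /b/): before a voiced consonant, so rule 1 applies → [aː].
/b/ (between /a/ and /ɡ/): immediately after a vowel, so rule 3 applies → [β].
/ɡ/ (between /b/ and /a/) is in the target of rule 3 but the environment (immediately after a vowel) is not met → [ɡ].
/a/ (word-final) fails the environment for rule 1, so it stays [a].

[aːɣuːβiːzˈbaːβɡa]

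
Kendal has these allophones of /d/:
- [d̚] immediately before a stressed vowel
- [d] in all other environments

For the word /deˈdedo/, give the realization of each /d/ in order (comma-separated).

Occurrence 1 (position 1): no conditioning environment matches → elsewhere allophone [d].
Occurrence 2 (position 3): immediately before a stressed vowel → [d̚].
Occurrence 3 (position 5): no conditioning environment matches → elsewhere allophone [d].

[d], [d̚], [d]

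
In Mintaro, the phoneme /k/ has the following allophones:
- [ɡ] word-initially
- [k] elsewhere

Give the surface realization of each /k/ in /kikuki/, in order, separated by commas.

[ɡ], [k], [k]

Occurrence 1 (position 1): word-initially → [ɡ].
Occurrence 2 (position 3): no conditioning environment matches → elsewhere allophone [k].
Occurrence 3 (position 5): no conditioning environment matches → elsewhere allophone [k].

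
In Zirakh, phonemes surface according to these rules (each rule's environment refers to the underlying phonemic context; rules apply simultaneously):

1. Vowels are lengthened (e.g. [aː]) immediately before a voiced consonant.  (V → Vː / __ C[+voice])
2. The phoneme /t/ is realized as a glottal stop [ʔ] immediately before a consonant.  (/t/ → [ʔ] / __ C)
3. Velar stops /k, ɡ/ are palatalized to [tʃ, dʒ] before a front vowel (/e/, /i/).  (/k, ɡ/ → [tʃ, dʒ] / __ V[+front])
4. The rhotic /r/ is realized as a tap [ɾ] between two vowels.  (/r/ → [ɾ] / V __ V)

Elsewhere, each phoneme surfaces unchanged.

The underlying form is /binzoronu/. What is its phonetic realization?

[biːnzoːɾoːnu]

/b/ (word-initial): no rule targets it → [b].
Rule 1 applies to /i/ (between /b/ and /n/: before a voiced consonant) → [iː].
/n/ stays [n].
/z/ (between /n/ and /o/) is unaffected → [z].
/o/ (between /z/ and /r/): before a voiced consonant, so rule 1 applies → [oː].
/r/ — between /o/ and /o/, between two vowels — surfaces as [ɾ] (rule 4).
Rule 1 applies to /o/ (between /r/ and /n/: before a voiced consonant) → [oː].
/n/ — not in any rule's target class → [n].
/u/ (word-final) fails the environment for rule 1, so it stays [u].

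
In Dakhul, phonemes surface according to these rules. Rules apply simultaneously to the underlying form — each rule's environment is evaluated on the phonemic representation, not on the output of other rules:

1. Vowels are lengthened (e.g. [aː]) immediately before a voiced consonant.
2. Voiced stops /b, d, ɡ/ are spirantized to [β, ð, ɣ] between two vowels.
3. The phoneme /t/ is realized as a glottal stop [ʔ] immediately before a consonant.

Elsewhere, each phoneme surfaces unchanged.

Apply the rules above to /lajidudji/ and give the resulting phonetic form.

/a/ (between /l/ and /j/): before a voiced consonant, so rule 1 applies → [aː].
/i/ (between /j/ and /d/): before a voiced consonant, so rule 1 applies → [iː].
/d/ (between /i/ and /u/) occurs between two vowels → [ð] by rule 2.
/u/ — between /d/ and /d/, before a voiced consonant — surfaces as [uː] (rule 1).
/d/ (between /u/ and /j/) fails the environment for rule 2, so it stays [d].
/i/ (word-final): rule 1 targets it, but not before a voiced consonant → unchanged [i].

[laːjiːðuːdji]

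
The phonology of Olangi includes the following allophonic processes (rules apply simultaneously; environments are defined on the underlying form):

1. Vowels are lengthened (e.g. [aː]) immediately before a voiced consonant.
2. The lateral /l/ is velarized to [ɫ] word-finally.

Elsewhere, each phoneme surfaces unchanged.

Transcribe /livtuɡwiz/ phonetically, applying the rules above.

/l/ — word-initial; rule 2 does not apply here → [l].
Rule 1 applies to /i/ (between /l/ and /v/: before a voiced consonant) → [iː].
/u/ (between /t/ and /ɡ/): before a voiced consonant, so rule 1 applies → [uː].
/i/ (between /w/ and /z/) occurs before a voiced consonant → [iː] by rule 1.

[liːvtuːɡwiːz]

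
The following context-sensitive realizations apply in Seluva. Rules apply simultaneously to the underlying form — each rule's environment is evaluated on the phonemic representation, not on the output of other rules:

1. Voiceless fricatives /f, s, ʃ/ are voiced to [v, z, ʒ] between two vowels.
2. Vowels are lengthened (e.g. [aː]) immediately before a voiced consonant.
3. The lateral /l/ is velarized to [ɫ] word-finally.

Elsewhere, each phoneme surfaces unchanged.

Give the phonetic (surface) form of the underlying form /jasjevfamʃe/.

[jasjeːvfaːmʃe]

/j/ (word-initial) is unaffected → [j].
/a/ (between /j/ and /s/) fails the environment for rule 2, so it stays [a].
/s/ (between /a/ and /j/) is in the target of rule 1 but the environment (between two vowels) is not met → [s].
/j/ (between /s/ and /e/): no rule targets it → [j].
Rule 2 applies to /e/ (between /j/ and /v/: before a voiced consonant) → [eː].
/v/ (between /e/ and /f/): no rule targets it → [v].
/f/ (between /v/ and /a/) is in the target of rule 1 but the environment (between two vowels) is not met → [f].
/a/ (between /f/ and /m/): before a voiced consonant, so rule 2 applies → [aː].
/m/ (between /a/ and /ʃ/): no rule targets it → [m].
/ʃ/ — between /m/ and /e/; rule 1 does not apply here → [ʃ].
/e/ — word-final; rule 2 does not apply here → [e].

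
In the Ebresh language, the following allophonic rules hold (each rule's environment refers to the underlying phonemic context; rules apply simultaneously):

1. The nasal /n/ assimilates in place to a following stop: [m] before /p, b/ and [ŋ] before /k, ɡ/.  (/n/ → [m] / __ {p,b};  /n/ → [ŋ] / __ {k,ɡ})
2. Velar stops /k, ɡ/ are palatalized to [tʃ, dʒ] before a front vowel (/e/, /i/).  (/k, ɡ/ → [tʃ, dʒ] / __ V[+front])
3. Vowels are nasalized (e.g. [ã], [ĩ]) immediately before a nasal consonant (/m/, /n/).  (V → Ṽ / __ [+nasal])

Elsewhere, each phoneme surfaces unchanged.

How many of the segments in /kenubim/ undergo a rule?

3

Segments that undergo a rule: /k/ → [tʃ] (rule 2); /e/ → [ẽ] (rule 3); /i/ → [ĩ] (rule 3).
All other segments surface unchanged.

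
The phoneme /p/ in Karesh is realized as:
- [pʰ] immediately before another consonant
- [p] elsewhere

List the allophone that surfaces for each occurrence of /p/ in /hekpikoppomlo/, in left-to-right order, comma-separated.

[p], [pʰ], [p]

Occurrence 1 (position 4): no conditioning environment matches → elsewhere allophone [p].
Occurrence 2 (position 8): immediately before another consonant → [pʰ].
Occurrence 3 (position 9): no conditioning environment matches → elsewhere allophone [p].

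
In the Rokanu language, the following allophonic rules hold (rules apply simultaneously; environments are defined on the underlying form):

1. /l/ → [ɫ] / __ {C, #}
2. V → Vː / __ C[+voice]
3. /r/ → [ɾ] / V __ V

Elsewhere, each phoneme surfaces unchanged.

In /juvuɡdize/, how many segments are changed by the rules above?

Segments that undergo a rule: /u/ → [uː] (rule 2); /u/ → [uː] (rule 2); /i/ → [iː] (rule 2).
All other segments surface unchanged.

3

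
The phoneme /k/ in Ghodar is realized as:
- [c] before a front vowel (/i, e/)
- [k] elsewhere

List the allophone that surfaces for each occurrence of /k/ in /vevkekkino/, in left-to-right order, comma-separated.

[c], [k], [c]

Occurrence 1 (position 4): before a front vowel → [c].
Occurrence 2 (position 6): no conditioning environment matches → elsewhere allophone [k].
Occurrence 3 (position 7): before a front vowel → [c].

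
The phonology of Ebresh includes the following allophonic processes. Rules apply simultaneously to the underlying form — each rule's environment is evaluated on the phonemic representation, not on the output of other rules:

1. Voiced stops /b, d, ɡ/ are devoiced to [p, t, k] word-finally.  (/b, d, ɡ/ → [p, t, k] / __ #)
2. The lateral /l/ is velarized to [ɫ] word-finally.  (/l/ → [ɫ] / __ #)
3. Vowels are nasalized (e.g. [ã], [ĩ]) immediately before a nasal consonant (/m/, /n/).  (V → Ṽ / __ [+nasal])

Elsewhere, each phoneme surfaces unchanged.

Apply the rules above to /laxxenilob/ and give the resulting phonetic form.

[laxxẽnilop]

/l/ — word-initial; rule 2 does not apply here → [l].
/a/ — between /l/ and /x/; rule 3 does not apply here → [a].
/x/ (between /a/ and /x/) is unaffected → [x].
/x/ (between /x/ and /e/): no rule targets it → [x].
/e/ (between /x/ and /n/): before a nasal consonant, so rule 3 applies → [ẽ].
/n/ — not in any rule's target class → [n].
/i/ — between /n/ and /l/; rule 3 does not apply here → [i].
/l/ — between /i/ and /o/; rule 2 does not apply here → [l].
/o/ — between /l/ and /b/; rule 3 does not apply here → [o].
/b/ meets the environment for rule 1 (word-finally) → [p].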